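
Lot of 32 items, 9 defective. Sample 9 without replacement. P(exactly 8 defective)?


Hypergeometric: C(9,8)×C(23,1)/C(32,9)
= 9×23/28048800 = 69/9349600

P(X=8) = 69/9349600 ≈ 0.00%


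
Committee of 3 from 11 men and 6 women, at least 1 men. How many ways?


Count by #men:
  1M,2W: C(11,1)×C(6,2)=165
  2M,1W: C(11,2)×C(6,1)=330
  3M,0W: C(11,3)×C(6,0)=165
Total = 660

660


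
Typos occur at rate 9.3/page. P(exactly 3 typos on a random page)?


Poisson(λ=9.3): P(X=3) = e^(-λ)×λ^k/k!
= e^(-9.3) × 9.3^3 / 3!
≈ 9.142423148e-05 × 804.357 / 6 ≈ 0.012256

P(X=3) ≈ 0.012256 ≈ 1.23%


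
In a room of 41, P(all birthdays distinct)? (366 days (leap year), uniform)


P(all different) = Π(366-i)/366 for i=0..40
= (366/366)×(365/366)×...×(326/366)
= 0.097493

P ≈ 0.0975 ≈ 9.75%


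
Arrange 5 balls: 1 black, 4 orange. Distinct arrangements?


5!/(1!×4!) = 5

5


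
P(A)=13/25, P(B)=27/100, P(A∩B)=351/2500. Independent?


P(A)×P(B) = 351/2500
P(A∩B) = 351/2500
Equal ✓ → Independent

Yes, independent


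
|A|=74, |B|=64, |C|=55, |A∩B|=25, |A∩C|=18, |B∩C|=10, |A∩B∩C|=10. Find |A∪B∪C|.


|A∪B∪C| = 74+64+55-25-18-10+10 = 150

|A∪B∪C| = 150


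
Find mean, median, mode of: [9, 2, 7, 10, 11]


Sorted: [2, 7, 9, 10, 11]
Mean = 39/5
Median = 9
Freq: {9: 1, 2: 1, 7: 1, 10: 1, 11: 1}
Mode: No mode

Mean=39/5, Median=9, Mode=No mode


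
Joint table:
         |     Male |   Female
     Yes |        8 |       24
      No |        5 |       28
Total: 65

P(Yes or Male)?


P(Yes∨Male) = P(Yes) + P(Male) - P(Yes∧Male)
= (32 + 13 - 8)/65 = 37/65

P = 37/65 ≈ 56.92%


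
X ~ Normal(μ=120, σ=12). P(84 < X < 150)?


z₁=(84-120)/12=-3.0, z₂=(150-120)/12=2.5
P = Φ(2.5) - Φ(-3.0) = 0.993790 - 0.001350 = 0.992440 ≈ 0.9924

P(84 < X < 150) ≈ 0.9924


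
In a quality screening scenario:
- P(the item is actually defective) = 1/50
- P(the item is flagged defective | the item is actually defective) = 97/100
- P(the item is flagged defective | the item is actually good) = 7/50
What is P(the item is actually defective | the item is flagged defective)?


Using Bayes' theorem:
P(A|B) = P(B|A)·P(A) / P(B)

P(the item is flagged defective) = 97/100 × 1/50 + 7/50 × 49/50
= 97/5000 + 343/2500 = 783/5000

P(the item is actually defective|the item is flagged defective) = (97/5000) / (783/5000) = 97/783

P(the item is actually defective|the item is flagged defective) = 97/783 ≈ 12.39%


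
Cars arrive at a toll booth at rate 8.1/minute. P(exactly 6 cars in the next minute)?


Poisson(λ=8.1): P(X=6) = e^(-λ)×λ^k/k!
= e^(-8.1) × 8.1^6 / 6!
≈ 0.0003035391381 × 282429.536481 / 720 ≈ 0.119067

P(X=6) ≈ 0.119067 ≈ 11.91%


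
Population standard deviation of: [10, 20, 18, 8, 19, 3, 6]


Mean = 84/7 = 12
  (10-12)²=4
  (20-12)²=64
  (18-12)²=36
  (8-12)²=16
  (19-12)²=49
  (3-12)²=81
  (6-12)²=36
Σ(x-μ)² = 286
σ² = 286/7

σ = √(286/7) ≈ 6.3920


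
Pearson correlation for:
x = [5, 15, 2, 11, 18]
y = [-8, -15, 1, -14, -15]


n=5, Σx=51, Σy=-51, Σxy=-687, Σx²=699, Σy²=711
r = (5×(-687) - 51×(-51))/√((5×699 - 51²)(5×711 - (-51)²))
= -834/√(894×954) = -834/√852876 ≈ -834/923.5129 ≈ -0.9031

r ≈ -0.9031


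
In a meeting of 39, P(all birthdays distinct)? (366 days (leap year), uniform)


P(all different) = Π(366-i)/366 for i=0..38
= (366/366)×(365/366)×...×(328/366)
= 0.122510

P ≈ 0.1225 ≈ 12.25%


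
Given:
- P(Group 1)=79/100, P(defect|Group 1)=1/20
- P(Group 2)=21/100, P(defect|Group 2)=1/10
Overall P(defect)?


P(B) = Σ P(B|Aᵢ)×P(Aᵢ)
  1/20×79/100 = 79/2000
  1/10×21/100 = 21/1000
Sum = 121/2000

P(defect) = 121/2000 ≈ 6.05%


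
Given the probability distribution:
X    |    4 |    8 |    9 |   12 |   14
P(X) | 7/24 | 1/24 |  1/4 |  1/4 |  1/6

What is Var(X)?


E[X] = 109/12
E[X²] = 385/4
Var(X) = E[X²] - (E[X])² = 385/4 - 11881/144 = 1979/144

Var(X) = 1979/144 ≈ 13.7431


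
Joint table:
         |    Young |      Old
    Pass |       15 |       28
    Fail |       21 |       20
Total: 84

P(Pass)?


P(Pass) = (15+28)/84 = 43/84

P(Pass) = 43/84 ≈ 51.19%


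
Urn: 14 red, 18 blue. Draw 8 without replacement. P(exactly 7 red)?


Hypergeometric: C(14,7)×C(18,1)/C(32,8)
= 3432×18/10518300 = 132/22475

P(X=7) = 132/22475 ≈ 0.59%


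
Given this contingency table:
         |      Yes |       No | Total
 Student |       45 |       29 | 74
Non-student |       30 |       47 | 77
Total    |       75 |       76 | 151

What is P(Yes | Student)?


P(Yes | Student) = 45/(45+29) = 45/74

P(Yes|Student) = 45/74 ≈ 60.81%


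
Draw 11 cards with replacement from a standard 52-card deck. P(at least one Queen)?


P(not a Queen) = 48/52 = 12/13
P(none in 11 draws) = (12/13)^11 = 743008370688/1792160394037
P(≥1 Queen) = 1 - 743008370688/1792160394037 = 1049152023349/1792160394037

P = 1049152023349/1792160394037 ≈ 58.54%


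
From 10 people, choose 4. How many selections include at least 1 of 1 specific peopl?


Complement: C(10,4) - C(9,4) = 210 - 126 = 84

84


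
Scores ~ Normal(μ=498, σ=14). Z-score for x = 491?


z = (x - μ)/σ = (491 - 498)/14 = -0.5

z = -0.5


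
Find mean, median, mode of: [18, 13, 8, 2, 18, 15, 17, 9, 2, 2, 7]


Sorted: [2, 2, 2, 7, 8, 9, 13, 15, 17, 18, 18]
Mean = 111/11
Median = 9
Freq: {18: 2, 13: 1, 8: 1, 2: 3, 15: 1, 17: 1, 9: 1, 7: 1}
Mode: [2]

Mean=111/11, Median=9, Mode=2


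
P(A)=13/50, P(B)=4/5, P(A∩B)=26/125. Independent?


P(A)×P(B) = 26/125
P(A∩B) = 26/125
Equal ✓ → Independent

Yes, independent


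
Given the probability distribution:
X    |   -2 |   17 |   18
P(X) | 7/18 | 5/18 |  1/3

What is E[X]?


E[X] = Σ x·P(X=x)
= (-2)×(7/18) + (17)×(5/18) + (18)×(1/3)
= 179/18

E[X] = 179/18


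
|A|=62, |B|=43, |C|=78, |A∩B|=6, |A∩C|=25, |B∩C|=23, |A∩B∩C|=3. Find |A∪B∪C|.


|A∪B∪C| = 62+43+78-6-25-23+3 = 132

|A∪B∪C| = 132


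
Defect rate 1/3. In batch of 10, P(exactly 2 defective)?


Binomial: P(X=2) = C(10,2)×p^2×(1-p)^8
= 45 × 1/9 × 256/6561 = 1280/6561

P(X=2) = 1280/6561 ≈ 19.51%


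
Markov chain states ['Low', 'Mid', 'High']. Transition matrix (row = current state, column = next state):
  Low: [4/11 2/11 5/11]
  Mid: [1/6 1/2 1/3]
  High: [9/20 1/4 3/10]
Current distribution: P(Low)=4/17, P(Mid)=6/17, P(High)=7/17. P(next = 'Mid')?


P(next=Mid) = Σᵢ P(now=i)×P(i→Mid)
= 4/17×2/11 + 6/17×1/2 + 7/17×1/4
= 8/187 + 3/17 + 7/68 = 241/748

P = 241/748 ≈ 0.3222


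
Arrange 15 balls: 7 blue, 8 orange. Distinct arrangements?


15!/(7!×8!) = 6435

6435


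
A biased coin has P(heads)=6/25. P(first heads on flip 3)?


Geometric: P(X=3) = (1-p)^(k-1)×p = (19/25)^2×6/25 = 2166/15625

P(X=3) = 2166/15625 ≈ 13.86%


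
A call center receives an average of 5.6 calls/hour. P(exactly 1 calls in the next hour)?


Poisson(λ=5.6): P(X=1) = e^(-λ)×λ^k/k!
= e^(-5.6) × 5.6^1 / 1!
≈ 0.003697863716 × 5.6 / 1 ≈ 0.020708

P(X=1) ≈ 0.020708 ≈ 2.07%


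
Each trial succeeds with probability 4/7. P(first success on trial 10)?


Geometric: P(X=10) = (1-p)^(k-1)×p = (3/7)^9×4/7 = 78732/282475249

P(X=10) = 78732/282475249 ≈ 0.03%


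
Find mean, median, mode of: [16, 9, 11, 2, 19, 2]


Sorted: [2, 2, 9, 11, 16, 19]
Mean = 59/6
Median = 10
Freq: {16: 1, 9: 1, 11: 1, 2: 2, 19: 1}
Mode: [2]

Mean=59/6, Median=10, Mode=2


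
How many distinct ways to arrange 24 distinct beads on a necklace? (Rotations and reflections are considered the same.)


Free circular arrangements: rotations and reflections both identified.
(n-1)!/2 = 23!/2 = 25852016738884976640000/2 = 12926008369442488320000

12926008369442488320000


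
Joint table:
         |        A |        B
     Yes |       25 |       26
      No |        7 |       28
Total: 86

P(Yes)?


P(Yes) = (25+26)/86 = 51/86

P(Yes) = 51/86 ≈ 59.30%


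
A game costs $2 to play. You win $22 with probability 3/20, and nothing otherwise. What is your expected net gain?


E[gain] = (22-2)×3/20 + (-2)×17/20
= 3 - 17/10 = 13/10

Expected net gain = $13/10 ≈ $1.30


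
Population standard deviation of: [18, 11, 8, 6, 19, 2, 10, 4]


Mean = 78/8 = 39/4
  (18-39/4)²=1089/16
  (11-39/4)²=25/16
  (8-39/4)²=49/16
  (6-39/4)²=225/16
  (19-39/4)²=1369/16
  (2-39/4)²=961/16
  (10-39/4)²=1/16
  (4-39/4)²=529/16
Σ(x-μ)² = 531/2
σ² = (531/2)/8 = 531/16

σ = √(531/16) ≈ 5.7609


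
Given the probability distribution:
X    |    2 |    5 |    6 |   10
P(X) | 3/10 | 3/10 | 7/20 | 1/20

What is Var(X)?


E[X] = 47/10
E[X²] = 263/10
Var(X) = E[X²] - (E[X])² = 263/10 - 2209/100 = 421/100

Var(X) = 421/100 ≈ 4.2100


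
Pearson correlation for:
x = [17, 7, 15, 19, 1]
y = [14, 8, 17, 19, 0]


n=5, Σx=59, Σy=58, Σxy=910, Σx²=925, Σy²=910
r = (5×910 - 59×58)/√((5×925 - 59²)(5×910 - 58²))
= 1128/√(1144×1186) = 1128/√1356784 ≈ 1128/1164.8107 ≈ 0.9684

r ≈ 0.9684


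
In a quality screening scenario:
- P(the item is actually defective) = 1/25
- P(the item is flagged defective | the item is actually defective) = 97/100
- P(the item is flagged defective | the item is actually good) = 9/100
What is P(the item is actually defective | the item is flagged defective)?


Using Bayes' theorem:
P(A|B) = P(B|A)·P(A) / P(B)

P(the item is flagged defective) = 97/100 × 1/25 + 9/100 × 24/25
= 97/2500 + 54/625 = 313/2500

P(the item is actually defective|the item is flagged defective) = (97/2500) / (313/2500) = 97/313

P(the item is actually defective|the item is flagged defective) = 97/313 ≈ 30.99%


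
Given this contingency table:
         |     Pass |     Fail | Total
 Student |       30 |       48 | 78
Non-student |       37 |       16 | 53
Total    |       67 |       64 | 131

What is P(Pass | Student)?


P(Pass | Student) = 30/(30+48) = 30/78 = 5/13

P(Pass|Student) = 5/13 ≈ 38.46%


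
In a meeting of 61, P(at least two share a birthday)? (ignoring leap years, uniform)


P(all different) = Π(365-i)/365 for i=0..60
= 0.004911
P(match) = 1 - 0.004911 = 0.995089

P ≈ 0.9951 ≈ 99.51%


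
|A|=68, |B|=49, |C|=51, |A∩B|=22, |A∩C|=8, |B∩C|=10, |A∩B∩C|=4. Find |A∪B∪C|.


|A∪B∪C| = 68+49+51-22-8-10+4 = 132

|A∪B∪C| = 132


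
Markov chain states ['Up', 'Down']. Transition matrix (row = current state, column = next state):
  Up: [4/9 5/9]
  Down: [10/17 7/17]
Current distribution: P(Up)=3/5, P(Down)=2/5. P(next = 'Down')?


P(next=Down) = Σᵢ P(now=i)×P(i→Down)
= 3/5×5/9 + 2/5×7/17
= 1/3 + 14/85 = 127/255

P = 127/255 ≈ 0.4980


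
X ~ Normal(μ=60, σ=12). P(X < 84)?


z = (84-60)/12 = 2.0
P(Z < 2.0) = 0.9772

P(X < 84) ≈ 0.9772


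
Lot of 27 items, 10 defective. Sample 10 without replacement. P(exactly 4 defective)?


Hypergeometric: C(10,4)×C(17,6)/C(27,10)
= 210×12376/8436285 = 13328/43263

P(X=4) = 13328/43263 ≈ 30.81%


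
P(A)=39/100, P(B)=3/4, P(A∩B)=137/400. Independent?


P(A)×P(B) = 117/400
P(A∩B) = 137/400
Not equal → NOT independent

No, not independent


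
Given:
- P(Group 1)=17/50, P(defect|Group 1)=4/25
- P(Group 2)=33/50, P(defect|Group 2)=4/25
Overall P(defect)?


P(B) = Σ P(B|Aᵢ)×P(Aᵢ)
  4/25×17/50 = 34/625
  4/25×33/50 = 66/625
Sum = 4/25

P(defect) = 4/25 ≈ 16.00%


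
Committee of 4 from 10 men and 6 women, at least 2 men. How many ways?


Count by #men:
  2M,2W: C(10,2)×C(6,2)=675
  3M,1W: C(10,3)×C(6,1)=720
  4M,0W: C(10,4)×C(6,0)=210
Total = 1605

1605


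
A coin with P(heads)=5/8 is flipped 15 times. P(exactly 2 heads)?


Binomial: P(X=2) = C(15,2)×p^2×(1-p)^13
= 105 × 25/64 × 1594323/549755813888 = 4185097875/35184372088832

P(X=2) = 4185097875/35184372088832 ≈ 0.01%


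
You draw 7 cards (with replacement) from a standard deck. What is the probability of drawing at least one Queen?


P(not a Queen) = 48/52 = 12/13
P(none in 7 draws) = (12/13)^7 = 35831808/62748517
P(≥1 Queen) = 1 - 35831808/62748517 = 26916709/62748517

P = 26916709/62748517 ≈ 42.90%


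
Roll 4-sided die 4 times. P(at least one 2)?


P(no 2)^4 = (3/4)^4 = 81/256
P(≥1) = 1 - 81/256 = 175/256

P = 175/256 ≈ 68.36%


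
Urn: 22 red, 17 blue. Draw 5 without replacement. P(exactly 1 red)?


Hypergeometric: C(22,1)×C(17,4)/C(39,5)
= 22×2380/575757 = 7480/82251

P(X=1) = 7480/82251 ≈ 9.09%


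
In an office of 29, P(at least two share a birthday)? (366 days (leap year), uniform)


P(all different) = Π(366-i)/366 for i=0..28
= 0.320056
P(match) = 1 - 0.320056 = 0.679944

P ≈ 0.6799 ≈ 67.99%


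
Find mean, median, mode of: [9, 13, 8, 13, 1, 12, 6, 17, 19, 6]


Sorted: [1, 6, 6, 8, 9, 12, 13, 13, 17, 19]
Mean = 104/10 = 52/5
Median = 21/2
Freq: {9: 1, 13: 2, 8: 1, 1: 1, 12: 1, 6: 2, 17: 1, 19: 1}
Mode: [6, 13]

Mean=52/5, Median=21/2, Mode=[6, 13]


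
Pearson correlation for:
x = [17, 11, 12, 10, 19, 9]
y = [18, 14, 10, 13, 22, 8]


n=6, Σx=78, Σy=85, Σxy=1200, Σx²=1096, Σy²=1337
r = (6×1200 - 78×85)/√((6×1096 - 78²)(6×1337 - 85²))
= 570/√(492×797) = 570/√392124 ≈ 570/626.1981 ≈ 0.9103

r ≈ 0.9103


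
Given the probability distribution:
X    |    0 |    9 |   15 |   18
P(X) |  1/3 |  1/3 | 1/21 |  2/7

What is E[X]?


E[X] = Σ x·P(X=x)
= (0)×(1/3) + (9)×(1/3) + (15)×(1/21) + (18)×(2/7)
= 62/7

E[X] = 62/7


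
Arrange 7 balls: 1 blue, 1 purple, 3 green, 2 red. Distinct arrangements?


7!/(1!×1!×3!×2!) = 420

420


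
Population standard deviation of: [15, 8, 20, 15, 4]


Mean = 62/5
  (15-62/5)²=169/25
  (8-62/5)²=484/25
  (20-62/5)²=1444/25
  (15-62/5)²=169/25
  (4-62/5)²=1764/25
Σ(x-μ)² = 806/5
σ² = (806/5)/5 = 806/25

σ = √(806/25) ≈ 5.6780


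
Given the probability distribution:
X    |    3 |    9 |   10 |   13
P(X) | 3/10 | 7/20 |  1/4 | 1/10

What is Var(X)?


E[X] = 157/20
E[X²] = 1459/20
Var(X) = E[X²] - (E[X])² = 1459/20 - 24649/400 = 4531/400

Var(X) = 4531/400 ≈ 11.3275


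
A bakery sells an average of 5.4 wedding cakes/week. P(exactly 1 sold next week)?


Poisson(λ=5.4): P(X=1) = e^(-λ)×λ^k/k!
= e^(-5.4) × 5.4^1 / 1!
≈ 0.004516580943 × 5.4 / 1 ≈ 0.024390

P(X=1) ≈ 0.024390 ≈ 2.44%


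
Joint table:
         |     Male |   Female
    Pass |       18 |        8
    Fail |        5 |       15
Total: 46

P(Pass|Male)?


P(Pass|Male) = 18/(18+5) = 18/23

P = 18/23 ≈ 78.26%


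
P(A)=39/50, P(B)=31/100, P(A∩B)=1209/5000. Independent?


P(A)×P(B) = 1209/5000
P(A∩B) = 1209/5000
Equal ✓ → Independent

Yes, independent


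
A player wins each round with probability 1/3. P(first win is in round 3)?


Geometric: P(X=3) = (1-p)^(k-1)×p = (2/3)^2×1/3 = 4/27

P(X=3) = 4/27 ≈ 14.81%


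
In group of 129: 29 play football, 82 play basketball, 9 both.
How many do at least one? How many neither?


|A∪B| = 29+82-9 = 102
Neither = 129-102 = 27

At least one: 102; Neither: 27


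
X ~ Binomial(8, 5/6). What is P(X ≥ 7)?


P(X ≥ 7) = Σ P(X=i) for i=7..8
P(X=7) = 78125/209952
P(X=8) = 390625/1679616
Sum = 1015625/1679616

P(X ≥ 7) = 1015625/1679616 ≈ 60.47%


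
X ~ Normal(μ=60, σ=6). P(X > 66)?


z = (66-60)/6 = 1.0
P(X > 66) = 1 - P(Z ≤ 1.0) = 1 - 0.8413 = 0.1587

P(X > 66) ≈ 0.1587


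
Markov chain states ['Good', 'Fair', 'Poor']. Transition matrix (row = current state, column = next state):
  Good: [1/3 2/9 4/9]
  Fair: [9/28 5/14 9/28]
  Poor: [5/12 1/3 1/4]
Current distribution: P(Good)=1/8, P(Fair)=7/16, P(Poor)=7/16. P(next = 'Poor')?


P(next=Poor) = Σᵢ P(now=i)×P(i→Poor)
= 1/8×4/9 + 7/16×9/28 + 7/16×1/4
= 1/18 + 9/64 + 7/64 = 11/36

P = 11/36 ≈ 0.3056


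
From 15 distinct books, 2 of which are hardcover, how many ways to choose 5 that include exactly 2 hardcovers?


Choose 2 of the 2 hardcovers and 3 of the other 13 books:
C(2,2)×C(13,3) = 1×286 = 286

286


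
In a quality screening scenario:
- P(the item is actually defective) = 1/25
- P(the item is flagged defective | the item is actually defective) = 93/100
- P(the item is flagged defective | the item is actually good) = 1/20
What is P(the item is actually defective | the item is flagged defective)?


Using Bayes' theorem:
P(A|B) = P(B|A)·P(A) / P(B)

P(the item is flagged defective) = 93/100 × 1/25 + 1/20 × 24/25
= 93/2500 + 6/125 = 213/2500

P(the item is actually defective|the item is flagged defective) = (93/2500) / (213/2500) = 31/71

P(the item is actually defective|the item is flagged defective) = 31/71 ≈ 43.66%


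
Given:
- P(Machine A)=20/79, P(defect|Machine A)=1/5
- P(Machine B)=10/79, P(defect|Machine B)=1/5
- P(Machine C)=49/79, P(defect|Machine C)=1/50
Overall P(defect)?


P(B) = Σ P(B|Aᵢ)×P(Aᵢ)
  1/5×20/79 = 4/79
  1/5×10/79 = 2/79
  1/50×49/79 = 49/3950
Sum = 349/3950

P(defect) = 349/3950 ≈ 8.84%


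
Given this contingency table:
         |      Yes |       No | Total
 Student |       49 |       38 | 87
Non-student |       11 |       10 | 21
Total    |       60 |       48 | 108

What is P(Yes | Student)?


P(Yes | Student) = 49/(49+38) = 49/87

P(Yes|Student) = 49/87 ≈ 56.32%


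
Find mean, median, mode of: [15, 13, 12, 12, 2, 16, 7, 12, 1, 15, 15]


Sorted: [1, 2, 7, 12, 12, 12, 13, 15, 15, 15, 16]
Mean = 120/11
Median = 12
Freq: {15: 3, 13: 1, 12: 3, 2: 1, 16: 1, 7: 1, 1: 1}
Mode: [12, 15]

Mean=120/11, Median=12, Mode=[12, 15]


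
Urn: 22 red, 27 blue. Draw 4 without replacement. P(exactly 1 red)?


Hypergeometric: C(22,1)×C(27,3)/C(49,4)
= 22×2925/211876 = 32175/105938

P(X=1) = 32175/105938 ≈ 30.37%


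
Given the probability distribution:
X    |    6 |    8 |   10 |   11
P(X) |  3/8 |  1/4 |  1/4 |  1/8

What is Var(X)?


E[X] = 65/8
E[X²] = 557/8
Var(X) = E[X²] - (E[X])² = 557/8 - 4225/64 = 231/64

Var(X) = 231/64 ≈ 3.6094


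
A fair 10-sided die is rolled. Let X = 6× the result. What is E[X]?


E[die] = (1+10)/2 = 11/2
E[X] = 6 × 11/2 = 33

E[X] = 33


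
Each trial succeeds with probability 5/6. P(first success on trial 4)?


Geometric: P(X=4) = (1-p)^(k-1)×p = (1/6)^3×5/6 = 5/1296

P(X=4) = 5/1296 ≈ 0.39%


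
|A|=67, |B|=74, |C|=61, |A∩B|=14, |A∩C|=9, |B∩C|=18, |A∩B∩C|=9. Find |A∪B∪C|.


|A∪B∪C| = 67+74+61-14-9-18+9 = 170

|A∪B∪C| = 170


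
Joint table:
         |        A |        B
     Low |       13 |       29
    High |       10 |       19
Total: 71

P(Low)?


P(Low) = (13+29)/71 = 42/71

P(Low) = 42/71 ≈ 59.15%


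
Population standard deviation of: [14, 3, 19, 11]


Mean = 47/4
  (14-47/4)²=81/16
  (3-47/4)²=1225/16
  (19-47/4)²=841/16
  (11-47/4)²=9/16
Σ(x-μ)² = 539/4
σ² = (539/4)/4 = 539/16

σ = √(539/16) ≈ 5.8041


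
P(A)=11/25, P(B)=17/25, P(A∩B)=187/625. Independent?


P(A)×P(B) = 187/625
P(A∩B) = 187/625
Equal ✓ → Independent

Yes, independent


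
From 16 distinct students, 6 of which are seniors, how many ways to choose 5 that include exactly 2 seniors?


Choose 2 of the 6 seniors and 3 of the other 10 students:
C(6,2)×C(10,3) = 15×120 = 1800

1800


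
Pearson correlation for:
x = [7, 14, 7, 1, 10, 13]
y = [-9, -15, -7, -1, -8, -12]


n=6, Σx=52, Σy=-52, Σxy=-559, Σx²=564, Σy²=564
r = (6×(-559) - 52×(-52))/√((6×564 - 52²)(6×564 - (-52)²))
= -650/√(680×680) = -650/√462400 ≈ -650/680.0000 ≈ -0.9559

r ≈ -0.9559


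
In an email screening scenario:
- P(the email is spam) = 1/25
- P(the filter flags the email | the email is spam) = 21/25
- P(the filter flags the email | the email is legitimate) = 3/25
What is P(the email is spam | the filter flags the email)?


Using Bayes' theorem:
P(A|B) = P(B|A)·P(A) / P(B)

P(the filter flags the email) = 21/25 × 1/25 + 3/25 × 24/25
= 21/625 + 72/625 = 93/625

P(the email is spam|the filter flags the email) = (21/625) / (93/625) = 7/31

P(the email is spam|the filter flags the email) = 7/31 ≈ 22.58%


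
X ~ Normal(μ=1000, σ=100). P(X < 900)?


z = (900-1000)/100 = -1.0
P(Z < -1.0) = 0.1587

P(X < 900) ≈ 0.1587


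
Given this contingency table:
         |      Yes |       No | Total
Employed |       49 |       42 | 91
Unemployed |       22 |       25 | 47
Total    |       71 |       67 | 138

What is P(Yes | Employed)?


P(Yes | Employed) = 49/(49+42) = 49/91 = 7/13

P(Yes|Employed) = 7/13 ≈ 53.85%


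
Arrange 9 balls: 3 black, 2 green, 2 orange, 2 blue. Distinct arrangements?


9!/(3!×2!×2!×2!) = 7560

7560


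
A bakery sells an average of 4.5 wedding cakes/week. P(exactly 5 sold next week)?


Poisson(λ=4.5): P(X=5) = e^(-λ)×λ^k/k!
= e^(-4.5) × 4.5^5 / 5!
≈ 0.01110899654 × 1845.28125 / 120 ≈ 0.170827

P(X=5) ≈ 0.170827 ≈ 17.08%


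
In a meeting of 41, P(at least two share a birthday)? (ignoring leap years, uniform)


P(all different) = Π(365-i)/365 for i=0..40
= 0.096848
P(match) = 1 - 0.096848 = 0.903152

P ≈ 0.9032 ≈ 90.32%


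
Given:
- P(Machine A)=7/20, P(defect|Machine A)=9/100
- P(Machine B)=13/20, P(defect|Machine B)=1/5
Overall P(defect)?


P(B) = Σ P(B|Aᵢ)×P(Aᵢ)
  9/100×7/20 = 63/2000
  1/5×13/20 = 13/100
Sum = 323/2000

P(defect) = 323/2000 ≈ 16.15%


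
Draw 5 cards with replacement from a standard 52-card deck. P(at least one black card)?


P(not a black card) = 26/52 = 1/2
P(none in 5 draws) = (1/2)^5 = 1/32
P(≥1 black card) = 1 - 1/32 = 31/32

P = 31/32 ≈ 96.88%


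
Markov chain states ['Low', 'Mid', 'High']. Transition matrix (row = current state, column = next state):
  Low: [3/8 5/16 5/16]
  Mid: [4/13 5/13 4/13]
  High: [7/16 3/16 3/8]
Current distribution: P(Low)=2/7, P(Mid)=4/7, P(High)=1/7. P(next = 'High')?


P(next=High) = Σᵢ P(now=i)×P(i→High)
= 2/7×5/16 + 4/7×4/13 + 1/7×3/8
= 5/56 + 16/91 + 3/56 = 29/91

P = 29/91 ≈ 0.3187


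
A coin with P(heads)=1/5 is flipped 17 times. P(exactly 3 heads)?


Binomial: P(X=3) = C(17,3)×p^3×(1-p)^14
= 680 × 1/125 × 268435456/6103515625 = 36507222016/152587890625

P(X=3) = 36507222016/152587890625 ≈ 23.93%


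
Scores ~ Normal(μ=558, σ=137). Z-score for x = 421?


z = (x - μ)/σ = (421 - 558)/137 = -1.0

z = -1.0


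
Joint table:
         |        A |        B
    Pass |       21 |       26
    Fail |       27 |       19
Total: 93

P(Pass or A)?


P(Pass∨A) = P(Pass) + P(A) - P(Pass∧A)
= (47 + 48 - 21)/93 = 74/93

P = 74/93 ≈ 79.57%


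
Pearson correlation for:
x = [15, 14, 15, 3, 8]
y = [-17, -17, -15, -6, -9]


n=5, Σx=55, Σy=-64, Σxy=-808, Σx²=719, Σy²=920
r = (5×(-808) - 55×(-64))/√((5×719 - 55²)(5×920 - (-64)²))
= -520/√(570×504) = -520/√287280 ≈ -520/535.9851 ≈ -0.9702

r ≈ -0.9702


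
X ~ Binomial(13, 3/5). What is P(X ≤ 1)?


P(X ≤ 1) = Σ P(X=i) for i=0..1
P(X=0) = 8192/1220703125
P(X=1) = 159744/1220703125
Sum = 167936/1220703125

P(X ≤ 1) = 167936/1220703125 ≈ 0.01%


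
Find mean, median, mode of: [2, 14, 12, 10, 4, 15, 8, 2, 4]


Sorted: [2, 2, 4, 4, 8, 10, 12, 14, 15]
Mean = 71/9
Median = 8
Freq: {2: 2, 14: 1, 12: 1, 10: 1, 4: 2, 15: 1, 8: 1}
Mode: [2, 4]

Mean=71/9, Median=8, Mode=[2, 4]


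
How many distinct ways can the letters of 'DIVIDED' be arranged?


Letters: 7, freq: {'D': 3, 'I': 2, 'V': 1, 'E': 1}
7!/(3!×2!×1!×1!) = 5040/12 = 420

420


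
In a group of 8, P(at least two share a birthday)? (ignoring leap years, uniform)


P(all different) = Π(365-i)/365 for i=0..7
= 0.925665
P(match) = 1 - 0.925665 = 0.074335

P ≈ 0.0743 ≈ 7.43%


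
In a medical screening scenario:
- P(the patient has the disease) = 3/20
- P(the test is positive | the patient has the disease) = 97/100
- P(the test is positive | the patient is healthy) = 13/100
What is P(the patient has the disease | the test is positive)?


Using Bayes' theorem:
P(A|B) = P(B|A)·P(A) / P(B)

P(the test is positive) = 97/100 × 3/20 + 13/100 × 17/20
= 291/2000 + 221/2000 = 32/125

P(the patient has the disease|the test is positive) = (291/2000) / (32/125) = 291/512

P(the patient has the disease|the test is positive) = 291/512 ≈ 56.84%


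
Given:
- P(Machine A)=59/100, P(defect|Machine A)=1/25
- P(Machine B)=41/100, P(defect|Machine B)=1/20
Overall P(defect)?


P(B) = Σ P(B|Aᵢ)×P(Aᵢ)
  1/25×59/100 = 59/2500
  1/20×41/100 = 41/2000
Sum = 441/10000

P(defect) = 441/10000 ≈ 4.41%


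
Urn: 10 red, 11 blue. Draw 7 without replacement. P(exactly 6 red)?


Hypergeometric: C(10,6)×C(11,1)/C(21,7)
= 210×11/116280 = 77/3876

P(X=6) = 77/3876 ≈ 1.99%


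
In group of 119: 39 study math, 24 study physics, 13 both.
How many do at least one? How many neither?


|A∪B| = 39+24-13 = 50
Neither = 119-50 = 69

At least one: 50; Neither: 69


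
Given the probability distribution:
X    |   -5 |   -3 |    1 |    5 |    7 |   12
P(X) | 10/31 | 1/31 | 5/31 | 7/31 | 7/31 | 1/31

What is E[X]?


E[X] = Σ x·P(X=x)
= (-5)×(10/31) + (-3)×(1/31) + (1)×(5/31) + (5)×(7/31) + (7)×(7/31) + (12)×(1/31)
= 48/31

E[X] = 48/31


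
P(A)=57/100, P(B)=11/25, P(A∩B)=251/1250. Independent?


P(A)×P(B) = 627/2500
P(A∩B) = 251/1250
Not equal → NOT independent

No, not independent


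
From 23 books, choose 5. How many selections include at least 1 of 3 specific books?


Complement: C(23,5) - C(20,5) = 33649 - 15504 = 18145

18145


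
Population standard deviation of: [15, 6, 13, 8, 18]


Mean = 60/5 = 12
  (15-12)²=9
  (6-12)²=36
  (13-12)²=1
  (8-12)²=16
  (18-12)²=36
Σ(x-μ)² = 98
σ² = 98/5

σ = √(98/5) ≈ 4.4272


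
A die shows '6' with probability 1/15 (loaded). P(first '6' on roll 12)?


Geometric: P(X=12) = (1-p)^(k-1)×p = (14/15)^11×1/15 = 4049565169664/129746337890625

P(X=12) = 4049565169664/129746337890625 ≈ 3.12%


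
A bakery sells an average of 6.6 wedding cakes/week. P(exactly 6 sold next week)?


Poisson(λ=6.6): P(X=6) = e^(-λ)×λ^k/k!
= e^(-6.6) × 6.6^6 / 6!
≈ 0.001360368038 × 82653.950016 / 720 ≈ 0.156166

P(X=6) ≈ 0.156166 ≈ 15.62%


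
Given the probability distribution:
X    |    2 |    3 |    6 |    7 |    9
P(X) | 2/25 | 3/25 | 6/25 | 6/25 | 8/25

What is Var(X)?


E[X] = 163/25
E[X²] = 1193/25
Var(X) = E[X²] - (E[X])² = 1193/25 - 26569/625 = 3256/625

Var(X) = 3256/625 ≈ 5.2096


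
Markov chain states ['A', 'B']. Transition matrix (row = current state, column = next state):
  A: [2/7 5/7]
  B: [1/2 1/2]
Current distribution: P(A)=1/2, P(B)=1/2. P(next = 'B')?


P(next=B) = Σᵢ P(now=i)×P(i→B)
= 1/2×5/7 + 1/2×1/2
= 5/14 + 1/4 = 17/28

P = 17/28 ≈ 0.6071


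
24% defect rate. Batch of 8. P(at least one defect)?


P(all good) = (19/25)^8 = 16983563041/152587890625
P(≥1 defect) = 135604327584/152587890625

P = 135604327584/152587890625 ≈ 88.87%


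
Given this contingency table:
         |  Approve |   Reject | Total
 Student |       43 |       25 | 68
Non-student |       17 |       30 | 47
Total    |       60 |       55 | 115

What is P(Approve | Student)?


P(Approve | Student) = 43/(43+25) = 43/68

P(Approve|Student) = 43/68 ≈ 63.24%


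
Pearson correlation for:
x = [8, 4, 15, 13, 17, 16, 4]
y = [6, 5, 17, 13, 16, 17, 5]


n=7, Σx=77, Σy=79, Σxy=1056, Σx²=1035, Σy²=1089
r = (7×1056 - 77×79)/√((7×1035 - 77²)(7×1089 - 79²))
= 1309/√(1316×1382) = 1309/√1818712 ≈ 1309/1348.5963 ≈ 0.9706

r ≈ 0.9706


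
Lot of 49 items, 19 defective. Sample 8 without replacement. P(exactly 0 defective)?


Hypergeometric: C(19,0)×C(30,8)/C(49,8)
= 1×5852925/450978066 = 28275/2178638

P(X=0) = 28275/2178638 ≈ 1.30%


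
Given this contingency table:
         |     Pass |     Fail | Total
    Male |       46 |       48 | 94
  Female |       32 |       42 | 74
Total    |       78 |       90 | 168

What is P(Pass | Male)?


P(Pass | Male) = 46/(46+48) = 46/94 = 23/47

P(Pass|Male) = 23/47 ≈ 48.94%


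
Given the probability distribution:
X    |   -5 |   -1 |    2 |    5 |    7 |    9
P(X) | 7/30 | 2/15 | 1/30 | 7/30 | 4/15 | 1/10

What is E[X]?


E[X] = Σ x·P(X=x)
= (-5)×(7/30) + (-1)×(2/15) + (2)×(1/30) + (5)×(7/30) + (7)×(4/15) + (9)×(1/10)
= 27/10

E[X] = 27/10


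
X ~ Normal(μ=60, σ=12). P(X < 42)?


z = (42-60)/12 = -1.5
P(Z < -1.5) = 0.0668

P(X < 42) ≈ 0.0668


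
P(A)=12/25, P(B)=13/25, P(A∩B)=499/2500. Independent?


P(A)×P(B) = 156/625
P(A∩B) = 499/2500
Not equal → NOT independent

No, not independent


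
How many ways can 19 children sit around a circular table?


Circular arrangements of 19 distinct objects: fix one position to break rotational symmetry.
(n-1)! = 18! = 6402373705728000

6402373705728000


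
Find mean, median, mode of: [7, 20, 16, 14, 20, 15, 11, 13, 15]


Sorted: [7, 11, 13, 14, 15, 15, 16, 20, 20]
Mean = 131/9
Median = 15
Freq: {7: 1, 20: 2, 16: 1, 14: 1, 15: 2, 11: 1, 13: 1}
Mode: [15, 20]

Mean=131/9, Median=15, Mode=[15, 20]


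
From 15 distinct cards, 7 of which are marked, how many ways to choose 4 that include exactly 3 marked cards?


Choose 3 of the 7 marked cards and 1 of the other 8 cards:
C(7,3)×C(8,1) = 35×8 = 280

280


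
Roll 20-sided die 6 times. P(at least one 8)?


P(no 8)^6 = (19/20)^6 = 47045881/64000000
P(≥1) = 1 - 47045881/64000000 = 16954119/64000000

P = 16954119/64000000 ≈ 26.49%


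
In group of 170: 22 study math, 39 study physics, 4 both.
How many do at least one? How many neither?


|A∪B| = 22+39-4 = 57
Neither = 170-57 = 113

At least one: 57; Neither: 113


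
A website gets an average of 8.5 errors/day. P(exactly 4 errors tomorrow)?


Poisson(λ=8.5): P(X=4) = e^(-λ)×λ^k/k!
= e^(-8.5) × 8.5^4 / 4!
≈ 0.000203468369 × 5220.0625 / 24 ≈ 0.044255

P(X=4) ≈ 0.044255 ≈ 4.43%


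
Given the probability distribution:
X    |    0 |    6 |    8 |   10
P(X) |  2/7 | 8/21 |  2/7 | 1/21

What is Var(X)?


E[X] = 106/21
E[X²] = 772/21
Var(X) = E[X²] - (E[X])² = 772/21 - 11236/441 = 4976/441

Var(X) = 4976/441 ≈ 11.2834


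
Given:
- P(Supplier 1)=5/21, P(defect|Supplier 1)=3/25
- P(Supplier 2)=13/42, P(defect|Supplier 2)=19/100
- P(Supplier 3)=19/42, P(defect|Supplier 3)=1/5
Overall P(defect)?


P(B) = Σ P(B|Aᵢ)×P(Aᵢ)
  3/25×5/21 = 1/35
  19/100×13/42 = 247/4200
  1/5×19/42 = 19/210
Sum = 249/1400

P(defect) = 249/1400 ≈ 17.79%


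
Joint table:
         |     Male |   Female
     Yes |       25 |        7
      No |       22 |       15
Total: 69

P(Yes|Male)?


P(Yes|Male) = 25/(25+22) = 25/47

P = 25/47 ≈ 53.19%


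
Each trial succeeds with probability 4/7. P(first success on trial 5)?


Geometric: P(X=5) = (1-p)^(k-1)×p = (3/7)^4×4/7 = 324/16807

P(X=5) = 324/16807 ≈ 1.93%


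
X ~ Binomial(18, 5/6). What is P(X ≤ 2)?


P(X ≤ 2) = Σ P(X=i) for i=0..2
P(X=0) = 1/101559956668416
P(X=1) = 5/5642219814912
P(X=2) = 425/11284439629824
Sum = 979/25389989167104

P(X ≤ 2) = 979/25389989167104 ≈ 0.00%


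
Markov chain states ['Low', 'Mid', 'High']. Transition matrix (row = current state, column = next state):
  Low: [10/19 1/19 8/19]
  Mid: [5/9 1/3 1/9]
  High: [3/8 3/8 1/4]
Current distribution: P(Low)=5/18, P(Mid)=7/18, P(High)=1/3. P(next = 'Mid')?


P(next=Mid) = Σᵢ P(now=i)×P(i→Mid)
= 5/18×1/19 + 7/18×1/3 + 1/3×3/8
= 5/342 + 7/54 + 1/8 = 1105/4104

P = 1105/4104 ≈ 0.2692


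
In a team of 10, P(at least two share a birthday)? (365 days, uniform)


P(all different) = Π(365-i)/365 for i=0..9
= 0.883052
P(match) = 1 - 0.883052 = 0.116948

P ≈ 0.1169 ≈ 11.69%


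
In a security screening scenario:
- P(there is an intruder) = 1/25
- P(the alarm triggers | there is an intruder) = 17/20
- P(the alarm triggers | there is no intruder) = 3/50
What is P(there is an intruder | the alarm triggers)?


Using Bayes' theorem:
P(A|B) = P(B|A)·P(A) / P(B)

P(the alarm triggers) = 17/20 × 1/25 + 3/50 × 24/25
= 17/500 + 36/625 = 229/2500

P(there is an intruder|the alarm triggers) = (17/500) / (229/2500) = 85/229

P(there is an intruder|the alarm triggers) = 85/229 ≈ 37.12%


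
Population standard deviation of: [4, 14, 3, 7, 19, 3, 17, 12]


Mean = 79/8
  (4-79/8)²=2209/64
  (14-79/8)²=1089/64
  (3-79/8)²=3025/64
  (7-79/8)²=529/64
  (19-79/8)²=5329/64
  (3-79/8)²=3025/64
  (17-79/8)²=3249/64
  (12-79/8)²=289/64
Σ(x-μ)² = 2343/8
σ² = (2343/8)/8 = 2343/64

σ = √(2343/64) ≈ 6.0506


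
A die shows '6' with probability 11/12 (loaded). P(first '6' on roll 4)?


Geometric: P(X=4) = (1-p)^(k-1)×p = (1/12)^3×11/12 = 11/20736

P(X=4) = 11/20736 ≈ 0.05%


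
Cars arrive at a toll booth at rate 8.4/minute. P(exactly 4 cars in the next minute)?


Poisson(λ=8.4): P(X=4) = e^(-λ)×λ^k/k!
= e^(-8.4) × 8.4^4 / 4!
≈ 0.0002248673242 × 4978.7136 / 24 ≈ 0.046648

P(X=4) ≈ 0.046648 ≈ 4.66%


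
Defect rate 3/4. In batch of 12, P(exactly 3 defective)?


Binomial: P(X=3) = C(12,3)×p^3×(1-p)^9
= 220 × 27/64 × 1/262144 = 1485/4194304

P(X=3) = 1485/4194304 ≈ 0.04%


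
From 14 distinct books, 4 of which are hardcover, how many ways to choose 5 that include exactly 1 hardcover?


Choose 1 of the 4 hardcovers and 4 of the other 10 books:
C(4,1)×C(10,4) = 4×210 = 840

840


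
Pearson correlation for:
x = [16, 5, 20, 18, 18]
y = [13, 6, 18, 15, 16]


n=5, Σx=77, Σy=68, Σxy=1156, Σx²=1329, Σy²=1010
r = (5×1156 - 77×68)/√((5×1329 - 77²)(5×1010 - 68²))
= 544/√(716×426) = 544/√305016 ≈ 544/552.2825 ≈ 0.9850

r ≈ 0.9850


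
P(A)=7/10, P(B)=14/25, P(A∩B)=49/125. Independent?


P(A)×P(B) = 49/125
P(A∩B) = 49/125
Equal ✓ → Independent

Yes, independent


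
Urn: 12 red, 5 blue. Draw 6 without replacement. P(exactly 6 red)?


Hypergeometric: C(12,6)×C(5,0)/C(17,6)
= 924×1/12376 = 33/442

P(X=6) = 33/442 ≈ 7.47%


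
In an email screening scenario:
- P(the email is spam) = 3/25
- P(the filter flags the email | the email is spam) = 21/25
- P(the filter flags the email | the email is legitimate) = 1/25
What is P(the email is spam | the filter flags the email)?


Using Bayes' theorem:
P(A|B) = P(B|A)·P(A) / P(B)

P(the filter flags the email) = 21/25 × 3/25 + 1/25 × 22/25
= 63/625 + 22/625 = 17/125

P(the email is spam|the filter flags the email) = (63/625) / (17/125) = 63/85

P(the email is spam|the filter flags the email) = 63/85 ≈ 74.12%


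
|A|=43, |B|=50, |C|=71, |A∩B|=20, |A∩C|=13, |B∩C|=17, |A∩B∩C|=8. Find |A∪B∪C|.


|A∪B∪C| = 43+50+71-20-13-17+8 = 122

|A∪B∪C| = 122


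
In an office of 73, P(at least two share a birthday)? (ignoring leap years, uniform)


P(all different) = Π(365-i)/365 for i=0..72
= 0.000439
P(match) = 1 - 0.000439 = 0.999561

P ≈ 0.9996 ≈ 99.96%


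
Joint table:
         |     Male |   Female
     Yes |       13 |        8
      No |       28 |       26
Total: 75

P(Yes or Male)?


P(Yes∨Male) = P(Yes) + P(Male) - P(Yes∧Male)
= (21 + 41 - 13)/75 = 49/75

P = 49/75 ≈ 65.33%


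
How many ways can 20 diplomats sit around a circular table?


Circular arrangements of 20 distinct objects: fix one position to break rotational symmetry.
(n-1)! = 19! = 121645100408832000

121645100408832000


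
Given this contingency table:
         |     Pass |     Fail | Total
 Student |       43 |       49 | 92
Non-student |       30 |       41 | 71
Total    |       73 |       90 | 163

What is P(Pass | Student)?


P(Pass | Student) = 43/(43+49) = 43/92

P(Pass|Student) = 43/92 ≈ 46.74%


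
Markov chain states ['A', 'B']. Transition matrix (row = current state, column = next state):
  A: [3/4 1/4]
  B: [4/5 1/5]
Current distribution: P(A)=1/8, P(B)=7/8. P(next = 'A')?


P(next=A) = Σᵢ P(now=i)×P(i→A)
= 1/8×3/4 + 7/8×4/5
= 3/32 + 7/10 = 127/160

P = 127/160 ≈ 0.7937


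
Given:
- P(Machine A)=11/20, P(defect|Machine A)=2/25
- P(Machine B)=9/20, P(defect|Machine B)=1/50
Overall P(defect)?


P(B) = Σ P(B|Aᵢ)×P(Aᵢ)
  2/25×11/20 = 11/250
  1/50×9/20 = 9/1000
Sum = 53/1000

P(defect) = 53/1000 ≈ 5.30%


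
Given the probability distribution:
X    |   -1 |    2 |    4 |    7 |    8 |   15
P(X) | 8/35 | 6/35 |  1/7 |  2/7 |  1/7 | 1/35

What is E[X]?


E[X] = Σ x·P(X=x)
= (-1)×(8/35) + (2)×(6/35) + (4)×(1/7) + (7)×(2/7) + (8)×(1/7) + (15)×(1/35)
= 149/35

E[X] = 149/35


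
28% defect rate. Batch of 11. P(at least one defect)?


P(all good) = (18/25)^11 = 64268410079232/2384185791015625
P(≥1 defect) = 2319917380936393/2384185791015625

P = 2319917380936393/2384185791015625 ≈ 97.30%


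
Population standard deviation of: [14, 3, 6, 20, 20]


Mean = 63/5
  (14-63/5)²=49/25
  (3-63/5)²=2304/25
  (6-63/5)²=1089/25
  (20-63/5)²=1369/25
  (20-63/5)²=1369/25
Σ(x-μ)² = 1236/5
σ² = (1236/5)/5 = 1236/25

σ = √(1236/25) ≈ 7.0314


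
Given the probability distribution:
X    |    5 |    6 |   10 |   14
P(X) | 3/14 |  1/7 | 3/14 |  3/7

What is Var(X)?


E[X] = 141/14
E[X²] = 1623/14
Var(X) = E[X²] - (E[X])² = 1623/14 - 19881/196 = 2841/196

Var(X) = 2841/196 ≈ 14.4949


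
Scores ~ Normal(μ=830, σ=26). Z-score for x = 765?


z = (x - μ)/σ = (765 - 830)/26 = -2.5

z = -2.5


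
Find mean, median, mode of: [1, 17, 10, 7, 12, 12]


Sorted: [1, 7, 10, 12, 12, 17]
Mean = 59/6
Median = 11
Freq: {1: 1, 17: 1, 10: 1, 7: 1, 12: 2}
Mode: [12]

Mean=59/6, Median=11, Mode=12


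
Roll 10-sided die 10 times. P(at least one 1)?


P(no 1)^10 = (9/10)^10 = 3486784401/10000000000
P(≥1) = 1 - 3486784401/10000000000 = 6513215599/10000000000

P = 6513215599/10000000000 ≈ 65.13%


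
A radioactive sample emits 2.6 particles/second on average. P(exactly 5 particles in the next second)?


Poisson(λ=2.6): P(X=5) = e^(-λ)×λ^k/k!
= e^(-2.6) × 2.6^5 / 5!
≈ 0.07427357821 × 118.81376 / 120 ≈ 0.073539

P(X=5) ≈ 0.073539 ≈ 7.35%


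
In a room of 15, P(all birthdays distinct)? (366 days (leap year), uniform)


P(all different) = Π(366-i)/366 for i=0..14
= (366/366)×(365/366)×...×(352/366)
= 0.747702

P ≈ 0.7477 ≈ 74.77%


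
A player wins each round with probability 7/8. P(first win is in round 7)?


Geometric: P(X=7) = (1-p)^(k-1)×p = (1/8)^6×7/8 = 7/2097152

P(X=7) = 7/2097152 ≈ 0.00%


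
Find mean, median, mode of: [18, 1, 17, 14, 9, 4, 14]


Sorted: [1, 4, 9, 14, 14, 17, 18]
Mean = 77/7 = 11
Median = 14
Freq: {18: 1, 1: 1, 17: 1, 14: 2, 9: 1, 4: 1}
Mode: [14]

Mean=11, Median=14, Mode=14


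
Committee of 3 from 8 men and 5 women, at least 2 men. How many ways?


Count by #men:
  2M,1W: C(8,2)×C(5,1)=140
  3M,0W: C(8,3)×C(5,0)=56
Total = 196

196


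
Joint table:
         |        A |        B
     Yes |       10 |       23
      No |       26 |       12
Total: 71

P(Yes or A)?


P(Yes∨A) = P(Yes) + P(A) - P(Yes∧A)
= (33 + 36 - 10)/71 = 59/71

P = 59/71 ≈ 83.10%


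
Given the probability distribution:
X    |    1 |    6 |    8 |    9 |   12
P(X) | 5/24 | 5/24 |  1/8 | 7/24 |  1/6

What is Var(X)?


E[X] = 85/12
E[X²] = 190/3
Var(X) = E[X²] - (E[X])² = 190/3 - 7225/144 = 1895/144

Var(X) = 1895/144 ≈ 13.1597


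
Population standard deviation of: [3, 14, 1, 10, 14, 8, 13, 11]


Mean = 74/8 = 37/4
  (3-37/4)²=625/16
  (14-37/4)²=361/16
  (1-37/4)²=1089/16
  (10-37/4)²=9/16
  (14-37/4)²=361/16
  (8-37/4)²=25/16
  (13-37/4)²=225/16
  (11-37/4)²=49/16
Σ(x-μ)² = 343/2
σ² = (343/2)/8 = 343/16

σ = √(343/16) ≈ 4.6301


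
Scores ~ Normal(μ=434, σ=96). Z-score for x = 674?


z = (x - μ)/σ = (674 - 434)/96 = 2.5

z = 2.5
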